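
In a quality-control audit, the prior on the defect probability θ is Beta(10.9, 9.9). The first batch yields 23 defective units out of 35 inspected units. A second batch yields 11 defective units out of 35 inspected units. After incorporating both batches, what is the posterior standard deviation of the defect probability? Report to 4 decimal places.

The Beta prior is conjugate to a Binomial/Bernoulli likelihood; the update adds successes to α and failures to β.
After batch 1: Beta(10.9+23, 9.9+12) = Beta(33.9, 21.9).
After batch 2: Beta(33.9+11, 21.9+24) = Beta(44.9, 45.9).
Var = αβ/((α+β)²(α+β+1)) = 44.9·45.9/(90.8²·91.8) = 0.00272298; SD = √0.00272298 = 0.0522.

0.0522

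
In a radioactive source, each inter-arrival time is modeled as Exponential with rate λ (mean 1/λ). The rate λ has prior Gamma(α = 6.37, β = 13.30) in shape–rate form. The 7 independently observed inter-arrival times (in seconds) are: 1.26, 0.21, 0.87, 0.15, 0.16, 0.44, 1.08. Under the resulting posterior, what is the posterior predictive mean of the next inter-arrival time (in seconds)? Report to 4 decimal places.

With a Gamma(shape α, rate β) prior on the exponential rate λ, the posterior after n observations with total T = Σxᵢ is Gamma(α+n, β+T).
Sum of observations T = 4.17 seconds; n = 7.
Posterior: Gamma(6.37+7, 13.30+4.17) = Gamma(13.37, 17.47).
The predictive distribution for the next observation is Lomax; its mean is β/(α−1) = 17.47/12.37 = 1.4123.

1.4123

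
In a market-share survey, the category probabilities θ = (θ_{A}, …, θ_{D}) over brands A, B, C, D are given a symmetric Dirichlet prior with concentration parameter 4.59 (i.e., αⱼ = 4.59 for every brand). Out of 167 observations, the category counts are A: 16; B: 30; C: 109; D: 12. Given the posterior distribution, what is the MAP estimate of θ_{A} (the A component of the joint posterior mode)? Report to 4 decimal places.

0.1080

The Dirichlet prior is conjugate to the Multinomial likelihood: each posterior αⱼ = prior αⱼ + observed count nⱼ.
Posterior concentration: (20.59, 34.59, 113.59, 16.59), total = 185.36.
Joint mode component: (α_{A}−1)/(Σα−K) = 19.59/181.36 = 0.1080.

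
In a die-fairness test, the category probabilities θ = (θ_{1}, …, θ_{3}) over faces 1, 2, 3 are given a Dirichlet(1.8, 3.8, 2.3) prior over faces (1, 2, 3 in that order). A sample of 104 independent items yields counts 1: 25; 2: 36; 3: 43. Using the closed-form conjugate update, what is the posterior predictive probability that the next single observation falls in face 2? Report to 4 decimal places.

The Dirichlet prior is conjugate to the Multinomial likelihood: each posterior αⱼ = prior αⱼ + observed count nⱼ.
Posterior concentration: (26.8, 39.8, 45.3), total = 111.9.
P(next = 2 | data) = α_{2}/Σα = 0.3557.

0.3557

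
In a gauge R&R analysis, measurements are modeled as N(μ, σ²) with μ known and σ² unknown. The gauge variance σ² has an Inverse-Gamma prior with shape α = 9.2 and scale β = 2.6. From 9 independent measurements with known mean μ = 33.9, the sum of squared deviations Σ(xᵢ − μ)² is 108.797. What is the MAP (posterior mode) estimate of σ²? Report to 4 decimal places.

With known mean μ and an Inverse-Gamma(α, β) prior on σ², the Normal likelihood is conjugate: posterior is Inv-Gamma(α + n/2, β + Σ(xᵢ−μ)²/2).
Posterior: Inv-Gamma(9.2 + 9/2, 2.6 + 108.797/2) = Inv-Gamma(13.70, 56.9985).
Mode = β/(α+1) = 56.9985/14.70 = 3.8774.

3.8774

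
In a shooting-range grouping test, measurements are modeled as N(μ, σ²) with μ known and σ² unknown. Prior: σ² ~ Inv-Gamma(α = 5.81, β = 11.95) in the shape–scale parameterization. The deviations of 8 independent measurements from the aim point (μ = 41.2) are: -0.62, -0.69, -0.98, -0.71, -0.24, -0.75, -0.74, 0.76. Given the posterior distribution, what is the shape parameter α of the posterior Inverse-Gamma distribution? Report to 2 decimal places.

9.81

With known mean μ and an Inverse-Gamma(α, β) prior on σ², the Normal likelihood is conjugate: posterior is Inv-Gamma(α + n/2, β + Σ(xᵢ−μ)²/2).
Σ(xᵢ−μ)² = (-0.62)² + (-0.69)² + (-0.98)² + (-0.71)² + (-0.24)² + (-0.75)² + (-0.74)² + (0.76)² = 4.0703.
Posterior: Inv-Gamma(5.81 + 8/2, 11.95 + 4.0703/2) = Inv-Gamma(9.81, 13.98515).
Posterior α = 9.81.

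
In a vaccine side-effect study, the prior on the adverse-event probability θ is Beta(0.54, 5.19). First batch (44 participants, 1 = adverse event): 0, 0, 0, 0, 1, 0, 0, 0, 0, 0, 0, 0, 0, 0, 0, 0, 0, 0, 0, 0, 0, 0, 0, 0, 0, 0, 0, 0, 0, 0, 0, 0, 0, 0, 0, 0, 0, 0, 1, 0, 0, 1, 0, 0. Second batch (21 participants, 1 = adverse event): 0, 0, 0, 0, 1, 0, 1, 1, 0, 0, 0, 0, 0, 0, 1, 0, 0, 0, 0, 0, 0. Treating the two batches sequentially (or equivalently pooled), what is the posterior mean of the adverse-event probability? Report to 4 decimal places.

0.1066

The Beta prior is conjugate to a Binomial/Bernoulli likelihood; the update adds successes to α and failures to β.
After batch 1: Beta(0.54+3, 5.19+41) = Beta(3.54, 46.19).
After batch 2: Beta(3.54+4, 46.19+17) = Beta(7.54, 63.19).
Posterior mean = α/(α+β) = 7.54/70.73 = 0.1066.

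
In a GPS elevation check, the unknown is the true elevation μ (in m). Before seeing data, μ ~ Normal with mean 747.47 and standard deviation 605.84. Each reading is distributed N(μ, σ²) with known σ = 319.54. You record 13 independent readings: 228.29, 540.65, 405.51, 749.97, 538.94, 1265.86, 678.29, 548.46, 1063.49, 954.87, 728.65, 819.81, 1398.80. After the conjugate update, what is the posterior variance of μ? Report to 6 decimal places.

7689.741281

For Normal data with known variance σ², a Normal(μ₀, σ₀²) prior on μ is conjugate. Posterior precision = 1/σ₀² + n/σ²; posterior mean is the precision-weighted average of μ₀ and x̄.
σ₀² = 605.84² = 367042.1056, σ² = 319.54² = 102105.8116; σ² + n·σ₀² = 102105.8116 + 13·367042.1056 = 4873653.1844.
Posterior precision = 1/σ₀² + n/σ² = 1/367042.1056 + 13/102105.8116 = (σ² + n·σ₀²)/(σ₀²σ²) = 4873653.1844/(367042.1056·102105.8116); posterior variance σₙ² = σ₀²σ²/(σ² + n·σ₀²) = 367042.1056·102105.8116/4873653.1844 = 7689.741281.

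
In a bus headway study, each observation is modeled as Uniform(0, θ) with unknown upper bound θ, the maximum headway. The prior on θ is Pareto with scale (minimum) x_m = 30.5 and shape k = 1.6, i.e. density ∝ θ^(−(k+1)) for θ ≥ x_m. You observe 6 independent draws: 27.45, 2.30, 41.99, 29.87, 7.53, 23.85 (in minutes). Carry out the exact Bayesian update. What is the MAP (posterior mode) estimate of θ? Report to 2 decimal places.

41.99

A Pareto(scale x_m, shape k) prior on the upper bound θ of Uniform(0, θ) is conjugate: posterior is Pareto(max(x_m, max xᵢ), k + n).
Sample maximum = 41.99; prior scale x_m = 30.5 → posterior scale = max = 41.99.
Posterior shape = 1.6 + 6 = 7.6.
The Pareto density is decreasing on [x_m, ∞), so the mode is x_m = 41.99.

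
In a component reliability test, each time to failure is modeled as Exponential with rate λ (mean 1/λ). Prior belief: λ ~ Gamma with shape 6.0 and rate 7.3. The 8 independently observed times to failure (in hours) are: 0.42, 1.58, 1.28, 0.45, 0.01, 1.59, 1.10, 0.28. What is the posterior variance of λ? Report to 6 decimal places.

0.071327

With a Gamma(shape α, rate β) prior on the exponential rate λ, the posterior after n observations with total T = Σxᵢ is Gamma(α+n, β+T).
Sum of observations T = 6.71 hours; n = 8.
Posterior: Gamma(6.0+8, 7.3+6.71) = Gamma(14.0, 14.01).
Var = α/β² = 0.071327.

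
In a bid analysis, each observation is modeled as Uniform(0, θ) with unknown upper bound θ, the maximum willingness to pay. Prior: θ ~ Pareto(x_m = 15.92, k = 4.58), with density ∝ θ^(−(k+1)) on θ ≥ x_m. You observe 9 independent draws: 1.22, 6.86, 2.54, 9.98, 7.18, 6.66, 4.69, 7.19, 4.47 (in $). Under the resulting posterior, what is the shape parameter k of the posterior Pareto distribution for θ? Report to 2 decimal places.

13.58

A Pareto(scale x_m, shape k) prior on the upper bound θ of Uniform(0, θ) is conjugate: posterior is Pareto(max(x_m, max xᵢ), k + n).
Sample maximum = 9.98; prior scale x_m = 15.92 → posterior scale = max = 15.92.
Posterior shape = 4.58 + 9 = 13.58.
Posterior shape k = 13.58.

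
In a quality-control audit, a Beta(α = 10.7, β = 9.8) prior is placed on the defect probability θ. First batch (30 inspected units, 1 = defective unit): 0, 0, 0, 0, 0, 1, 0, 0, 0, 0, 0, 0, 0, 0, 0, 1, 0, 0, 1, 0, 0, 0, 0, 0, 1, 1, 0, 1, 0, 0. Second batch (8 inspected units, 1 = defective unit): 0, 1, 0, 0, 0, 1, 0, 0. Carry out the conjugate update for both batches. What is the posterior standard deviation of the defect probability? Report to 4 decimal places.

The Beta prior is conjugate to a Binomial/Bernoulli likelihood; the update adds successes to α and failures to β.
After batch 1: Beta(10.7+6, 9.8+24) = Beta(16.7, 33.8).
After batch 2: Beta(16.7+2, 33.8+6) = Beta(18.7, 39.8).
Var = αβ/((α+β)²(α+β+1)) = 18.7·39.8/(58.5²·59.5) = 0.00365507; SD = √0.00365507 = 0.0605.

0.0605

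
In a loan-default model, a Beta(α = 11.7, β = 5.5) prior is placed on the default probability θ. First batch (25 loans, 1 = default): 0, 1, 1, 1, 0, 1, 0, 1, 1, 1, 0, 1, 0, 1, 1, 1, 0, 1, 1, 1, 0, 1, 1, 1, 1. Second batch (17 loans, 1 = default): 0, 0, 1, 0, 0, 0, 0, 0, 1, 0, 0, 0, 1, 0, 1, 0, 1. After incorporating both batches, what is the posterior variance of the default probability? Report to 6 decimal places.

The Beta prior is conjugate to a Binomial/Bernoulli likelihood; the update adds successes to α and failures to β.
After batch 1: Beta(11.7+18, 5.5+7) = Beta(29.7, 12.5).
After batch 2: Beta(29.7+5, 12.5+12) = Beta(34.7, 24.5).
Var = αβ/((α+β)²(α+β+1)) = 34.7·24.5/(59.2²·60.2) = 0.004030.

0.004030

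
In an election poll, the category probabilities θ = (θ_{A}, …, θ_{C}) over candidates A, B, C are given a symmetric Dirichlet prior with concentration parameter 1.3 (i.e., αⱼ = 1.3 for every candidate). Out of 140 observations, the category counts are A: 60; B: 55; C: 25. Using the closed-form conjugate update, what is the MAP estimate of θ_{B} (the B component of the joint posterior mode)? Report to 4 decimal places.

0.3925

The Dirichlet prior is conjugate to the Multinomial likelihood: each posterior αⱼ = prior αⱼ + observed count nⱼ.
Posterior concentration: (61.3, 56.3, 26.3), total = 143.9.
Joint mode component: (α_{B}−1)/(Σα−K) = 55.3/140.9 = 0.3925.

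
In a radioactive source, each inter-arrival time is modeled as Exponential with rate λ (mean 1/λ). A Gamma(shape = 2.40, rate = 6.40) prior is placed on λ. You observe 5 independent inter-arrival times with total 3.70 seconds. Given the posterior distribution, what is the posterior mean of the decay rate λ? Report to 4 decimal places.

0.7327

With a Gamma(shape α, rate β) prior on the exponential rate λ, the posterior after n observations with total T = Σxᵢ is Gamma(α+n, β+T).
Posterior: Gamma(2.40+5, 6.40+3.70) = Gamma(7.40, 10.10).
Posterior mean of λ = α/β = 7.40/10.10 = 0.7327.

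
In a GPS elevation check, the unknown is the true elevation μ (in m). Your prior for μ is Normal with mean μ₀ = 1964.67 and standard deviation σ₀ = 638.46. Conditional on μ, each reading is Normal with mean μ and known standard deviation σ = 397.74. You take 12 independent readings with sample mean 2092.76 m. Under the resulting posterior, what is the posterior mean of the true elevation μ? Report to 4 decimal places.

For Normal data with known variance σ², a Normal(μ₀, σ₀²) prior on μ is conjugate. Posterior precision = 1/σ₀² + n/σ²; posterior mean is the precision-weighted average of μ₀ and x̄.
n·x̄ = 12·2092.76 = 25113.12.
σ₀² = 638.46² = 407631.1716, σ² = 397.74² = 158197.1076; σ² + n·σ₀² = 158197.1076 + 12·407631.1716 = 5049771.1668.
Posterior mean = (μ₀/σ₀² + n·x̄/σ²)/(1/σ₀² + n/σ²) = (σ²·μ₀ + σ₀²·n·x̄)/(σ² + n·σ₀²) = (158197.1076·1964.67 + 407631.1716·25113.12)/5049771.1668 = 10547695639.519884/5049771.1668 = 2088.7473.

2088.7473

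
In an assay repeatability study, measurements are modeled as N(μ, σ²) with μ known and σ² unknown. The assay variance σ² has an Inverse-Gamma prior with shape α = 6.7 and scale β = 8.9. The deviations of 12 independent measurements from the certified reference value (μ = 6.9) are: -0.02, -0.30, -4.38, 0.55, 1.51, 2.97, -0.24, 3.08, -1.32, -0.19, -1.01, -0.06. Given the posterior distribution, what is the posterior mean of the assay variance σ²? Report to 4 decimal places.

2.5993

With known mean μ and an Inverse-Gamma(α, β) prior on σ², the Normal likelihood is conjugate: posterior is Inv-Gamma(α + n/2, β + Σ(xᵢ−μ)²/2).
Σ(xᵢ−μ)² = (-0.02)² + (-0.30)² + (-4.38)² + (0.55)² + (1.51)² + (2.97)² + (-0.24)² + (3.08)² + (-1.32)² + (-0.19)² + (-1.01)² + (-0.06)² = 43.0245.
Posterior: Inv-Gamma(6.7 + 12/2, 8.9 + 43.0245/2) = Inv-Gamma(12.70, 30.41225).
E[σ²|data] = β/(α−1) = 30.41225/11.70 = 2.5993.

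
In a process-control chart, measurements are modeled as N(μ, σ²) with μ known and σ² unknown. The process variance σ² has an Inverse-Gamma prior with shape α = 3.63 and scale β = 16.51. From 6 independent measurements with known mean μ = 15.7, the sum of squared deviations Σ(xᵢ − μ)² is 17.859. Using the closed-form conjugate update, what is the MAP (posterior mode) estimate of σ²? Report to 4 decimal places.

With known mean μ and an Inverse-Gamma(α, β) prior on σ², the Normal likelihood is conjugate: posterior is Inv-Gamma(α + n/2, β + Σ(xᵢ−μ)²/2).
Posterior: Inv-Gamma(3.63 + 6/2, 16.51 + 17.859/2) = Inv-Gamma(6.63, 25.4395).
Mode = β/(α+1) = 25.4395/7.63 = 3.3341.

3.3341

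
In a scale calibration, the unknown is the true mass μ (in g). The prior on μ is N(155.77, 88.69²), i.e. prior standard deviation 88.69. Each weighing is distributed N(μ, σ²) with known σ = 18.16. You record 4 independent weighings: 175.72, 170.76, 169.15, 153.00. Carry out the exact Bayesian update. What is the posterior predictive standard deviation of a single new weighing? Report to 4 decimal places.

For Normal data with known variance σ², a Normal(μ₀, σ₀²) prior on μ is conjugate. Posterior precision = 1/σ₀² + n/σ²; posterior mean is the precision-weighted average of μ₀ and x̄.
σ₀² = 88.69² = 7865.9161, σ² = 18.16² = 329.7856; σ² + n·σ₀² = 329.7856 + 4·7865.9161 = 31793.45.
Posterior precision = 1/σ₀² + n/σ² = 1/7865.9161 + 4/329.7856 = (σ² + n·σ₀²)/(σ₀²σ²) = 31793.45/(7865.9161·329.7856); posterior variance σₙ² = σ₀²σ²/(σ² + n·σ₀²) = 7865.9161·329.7856/31793.45 = 81.591204.
Predictive variance for one new observation = σₙ² + σ² = 7865.9161·329.7856/31793.45 + 329.7856 = σ²·(σ₀² + 31793.45)/31793.45 = 329.7856·39659.3661/31793.45 = 411.376804; SD = √(329.7856·39659.3661/31793.45) = 20.2824.

20.2824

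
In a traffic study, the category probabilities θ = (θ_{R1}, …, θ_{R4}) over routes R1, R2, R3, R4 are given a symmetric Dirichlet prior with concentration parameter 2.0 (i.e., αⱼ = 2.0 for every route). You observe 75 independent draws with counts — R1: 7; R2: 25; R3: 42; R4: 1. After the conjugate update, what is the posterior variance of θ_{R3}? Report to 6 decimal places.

The Dirichlet prior is conjugate to the Multinomial likelihood: each posterior αⱼ = prior αⱼ + observed count nⱼ.
Posterior concentration: (9.0, 27.0, 44.0, 3.0), total = 83.0.
Var[θ_j] = α_j(Σα−α_j)/((Σα)²(Σα+1)) = 44.0·39.0/(83.0²·84.0) = 0.002965.

0.002965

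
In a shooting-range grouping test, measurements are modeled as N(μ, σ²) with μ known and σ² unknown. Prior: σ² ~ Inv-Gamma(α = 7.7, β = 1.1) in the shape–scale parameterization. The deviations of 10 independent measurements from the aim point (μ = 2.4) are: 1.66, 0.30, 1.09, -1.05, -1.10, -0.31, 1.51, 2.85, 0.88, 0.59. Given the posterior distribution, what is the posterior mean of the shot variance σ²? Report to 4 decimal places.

0.8619

With known mean μ and an Inverse-Gamma(α, β) prior on σ², the Normal likelihood is conjugate: posterior is Inv-Gamma(α + n/2, β + Σ(xᵢ−μ)²/2).
Σ(xᵢ−μ)² = (1.66)² + (0.30)² + (1.09)² + (-1.05)² + (-1.10)² + (-0.31)² + (1.51)² + (2.85)² + (0.88)² + (0.59)² = 17.9674.
Posterior: Inv-Gamma(7.7 + 10/2, 1.1 + 17.9674/2) = Inv-Gamma(12.70, 10.08370).
E[σ²|data] = β/(α−1) = 10.08370/11.70 = 0.8619.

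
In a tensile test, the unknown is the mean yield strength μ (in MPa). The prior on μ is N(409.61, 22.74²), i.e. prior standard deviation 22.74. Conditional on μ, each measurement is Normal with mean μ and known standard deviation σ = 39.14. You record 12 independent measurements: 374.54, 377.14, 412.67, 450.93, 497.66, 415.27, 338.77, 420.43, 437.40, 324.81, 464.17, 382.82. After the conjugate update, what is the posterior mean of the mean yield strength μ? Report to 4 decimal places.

For Normal data with known variance σ², a Normal(μ₀, σ₀²) prior on μ is conjugate. Posterior precision = 1/σ₀² + n/σ²; posterior mean is the precision-weighted average of μ₀ and x̄.
Σxᵢ = 374.54 + 377.14 + 412.67 + 450.93 + 497.66 + 415.27 + 338.77 + 420.43 + 437.40 + 324.81 + 464.17 + 382.82 = 4896.61, so n·x̄ = 4896.61.
σ₀² = 22.74² = 517.1076, σ² = 39.14² = 1531.9396; σ² + n·σ₀² = 1531.9396 + 12·517.1076 = 7737.2308.
Posterior mean = (μ₀/σ₀² + n·x̄/σ²)/(1/σ₀² + n/σ²) = (σ²·μ₀ + σ₀²·n·x̄)/(σ² + n·σ₀²) = (1531.9396·409.61 + 517.1076·4896.61)/7737.2308 = 3159572.024792/7737.2308 = 408.3595.

408.3595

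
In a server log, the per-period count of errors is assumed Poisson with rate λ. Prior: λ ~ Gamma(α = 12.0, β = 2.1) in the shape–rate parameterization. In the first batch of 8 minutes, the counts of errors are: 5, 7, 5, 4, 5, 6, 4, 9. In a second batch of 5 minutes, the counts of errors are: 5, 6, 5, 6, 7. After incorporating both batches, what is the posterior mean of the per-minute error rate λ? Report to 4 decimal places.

5.6954

With a Gamma(shape α, rate β) prior, the Poisson likelihood is conjugate: the posterior is Gamma(α + ΣXᵢ, β + n).
Batch 1: sum of counts S = 45 over n = 8 minutes.
After batch 1: Gamma(α+S, β+n) = Gamma(12.0+45, 2.1+8) = Gamma(57.0, 10.1).
Batch 2: sum of counts S = 29 over n = 5 minutes.
After batch 2: Gamma(α+S, β+n) = Gamma(57.0+29, 10.1+5) = Gamma(86.0, 15.1).
Posterior mean = α/β = 86.0/15.1 = 5.6954.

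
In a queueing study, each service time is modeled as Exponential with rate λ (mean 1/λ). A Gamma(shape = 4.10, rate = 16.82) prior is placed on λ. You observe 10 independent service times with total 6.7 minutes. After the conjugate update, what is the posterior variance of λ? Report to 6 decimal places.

With a Gamma(shape α, rate β) prior on the exponential rate λ, the posterior after n observations with total T = Σxᵢ is Gamma(α+n, β+T).
Posterior: Gamma(4.10+10, 16.82+6.7) = Gamma(14.10, 23.52).
Var = α/β² = 0.025489.

0.025489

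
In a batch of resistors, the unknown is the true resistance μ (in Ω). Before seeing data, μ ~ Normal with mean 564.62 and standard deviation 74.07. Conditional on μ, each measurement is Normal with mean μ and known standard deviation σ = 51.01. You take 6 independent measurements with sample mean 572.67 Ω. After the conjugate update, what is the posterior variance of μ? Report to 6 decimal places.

401.901676

For Normal data with known variance σ², a Normal(μ₀, σ₀²) prior on μ is conjugate. Posterior precision = 1/σ₀² + n/σ²; posterior mean is the precision-weighted average of μ₀ and x̄.
σ₀² = 74.07² = 5486.3649, σ² = 51.01² = 2602.0201; σ² + n·σ₀² = 2602.0201 + 6·5486.3649 = 35520.2095.
Posterior precision = 1/σ₀² + n/σ² = 1/5486.3649 + 6/2602.0201 = (σ² + n·σ₀²)/(σ₀²σ²) = 35520.2095/(5486.3649·2602.0201); posterior variance σₙ² = σ₀²σ²/(σ² + n·σ₀²) = 5486.3649·2602.0201/35520.2095 = 401.901676.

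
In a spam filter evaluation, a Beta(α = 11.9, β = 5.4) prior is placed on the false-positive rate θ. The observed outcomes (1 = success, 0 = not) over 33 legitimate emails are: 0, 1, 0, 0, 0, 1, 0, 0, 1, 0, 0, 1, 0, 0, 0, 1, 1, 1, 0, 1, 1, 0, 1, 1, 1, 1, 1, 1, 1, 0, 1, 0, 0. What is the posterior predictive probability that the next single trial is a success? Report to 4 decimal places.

The Beta prior is conjugate to a Binomial/Bernoulli likelihood; the update adds successes to α and failures to β.
Posterior: Beta(α+k, β+n−k) = Beta(11.9+17, 5.4+16) = Beta(28.9, 21.4).
For a single future Bernoulli trial, P(success | data) = α/(α+β) = 0.5746.

0.5746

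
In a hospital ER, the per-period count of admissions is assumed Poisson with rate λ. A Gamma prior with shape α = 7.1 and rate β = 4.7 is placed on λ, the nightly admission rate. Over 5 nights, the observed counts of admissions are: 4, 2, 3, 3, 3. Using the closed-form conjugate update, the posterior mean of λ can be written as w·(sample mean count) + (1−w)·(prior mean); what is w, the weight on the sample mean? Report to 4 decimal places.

With a Gamma(shape α, rate β) prior, the Poisson likelihood is conjugate: the posterior is Gamma(α + ΣXᵢ, β + n).
Posterior mean = (α₀+S)/(β₀+n) = [n/(β₀+n)]·(S/n) + [β₀/(β₀+n)]·(α₀/β₀), so only n and β₀ enter the weight.
Weight on data w = n/(β₀+n) = 5/(4.7+5) = 5/9.7 = 0.5155.

0.5155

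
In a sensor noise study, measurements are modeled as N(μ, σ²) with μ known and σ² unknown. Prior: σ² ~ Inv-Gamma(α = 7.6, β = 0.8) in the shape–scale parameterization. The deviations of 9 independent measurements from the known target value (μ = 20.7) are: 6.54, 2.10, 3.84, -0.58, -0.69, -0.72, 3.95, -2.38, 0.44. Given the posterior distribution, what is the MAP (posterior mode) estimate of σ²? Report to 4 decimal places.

With known mean μ and an Inverse-Gamma(α, β) prior on σ², the Normal likelihood is conjugate: posterior is Inv-Gamma(α + n/2, β + Σ(xᵢ−μ)²/2).
Σ(xᵢ−μ)² = (6.54)² + (2.10)² + (3.84)² + (-0.58)² + (-0.69)² + (-0.72)² + (3.95)² + (-2.38)² + (0.44)² = 84.7186.
Posterior: Inv-Gamma(7.6 + 9/2, 0.8 + 84.7186/2) = Inv-Gamma(12.10, 43.15930).
Mode = β/(α+1) = 43.15930/13.10 = 3.2946.

3.2946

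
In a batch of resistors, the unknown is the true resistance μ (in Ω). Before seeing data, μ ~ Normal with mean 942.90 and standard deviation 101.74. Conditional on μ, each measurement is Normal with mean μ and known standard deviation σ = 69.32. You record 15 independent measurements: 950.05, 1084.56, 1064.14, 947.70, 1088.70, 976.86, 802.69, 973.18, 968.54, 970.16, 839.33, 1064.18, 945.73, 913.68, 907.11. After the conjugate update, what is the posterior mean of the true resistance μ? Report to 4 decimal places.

For Normal data with known variance σ², a Normal(μ₀, σ₀²) prior on μ is conjugate. Posterior precision = 1/σ₀² + n/σ²; posterior mean is the precision-weighted average of μ₀ and x̄.
Σxᵢ = 950.05 + 1084.56 + 1064.14 + 947.70 + 1088.70 + 976.86 + 802.69 + 973.18 + 968.54 + 970.16 + 839.33 + 1064.18 + 945.73 + 913.68 + 907.11 = 14496.61, so n·x̄ = 14496.61.
σ₀² = 101.74² = 10351.0276, σ² = 69.32² = 4805.2624; σ² + n·σ₀² = 4805.2624 + 15·10351.0276 = 160070.6764.
Posterior mean = (μ₀/σ₀² + n·x̄/σ²)/(1/σ₀² + n/σ²) = (σ²·μ₀ + σ₀²·n·x̄)/(σ² + n·σ₀²) = (4805.2624·942.90 + 10351.0276·14496.61)/160070.6764 = 154585692.133396/160070.6764 = 965.7340.

965.7340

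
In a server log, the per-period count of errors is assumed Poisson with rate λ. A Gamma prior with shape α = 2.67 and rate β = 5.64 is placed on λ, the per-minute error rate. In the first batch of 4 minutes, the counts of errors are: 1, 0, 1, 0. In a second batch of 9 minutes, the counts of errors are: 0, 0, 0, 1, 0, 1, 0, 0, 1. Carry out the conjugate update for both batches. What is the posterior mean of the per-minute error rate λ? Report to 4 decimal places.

With a Gamma(shape α, rate β) prior, the Poisson likelihood is conjugate: the posterior is Gamma(α + ΣXᵢ, β + n).
Batch 1: sum of counts S = 2 over n = 4 minutes.
After batch 1: Gamma(α+S, β+n) = Gamma(2.67+2, 5.64+4) = Gamma(4.67, 9.64).
Batch 2: sum of counts S = 3 over n = 9 minutes.
After batch 2: Gamma(α+S, β+n) = Gamma(4.67+3, 9.64+9) = Gamma(7.67, 18.64).
Posterior mean = α/β = 7.67/18.64 = 0.4115.

0.4115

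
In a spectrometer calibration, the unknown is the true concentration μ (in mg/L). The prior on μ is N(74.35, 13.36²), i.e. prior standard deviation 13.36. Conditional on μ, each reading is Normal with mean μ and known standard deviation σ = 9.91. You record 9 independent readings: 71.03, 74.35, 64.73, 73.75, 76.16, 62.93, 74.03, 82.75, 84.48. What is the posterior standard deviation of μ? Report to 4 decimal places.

For Normal data with known variance σ², a Normal(μ₀, σ₀²) prior on μ is conjugate. Posterior precision = 1/σ₀² + n/σ²; posterior mean is the precision-weighted average of μ₀ and x̄.
σ₀² = 13.36² = 178.4896, σ² = 9.91² = 98.2081; σ² + n·σ₀² = 98.2081 + 9·178.4896 = 1704.6145.
Posterior precision = 1/σ₀² + n/σ² = 1/178.4896 + 9/98.2081 = (σ² + n·σ₀²)/(σ₀²σ²) = 1704.6145/(178.4896·98.2081); posterior variance σₙ² = σ₀²σ²/(σ² + n·σ₀²) = 178.4896·98.2081/1704.6145 = 10.283336.
Posterior SD = √σₙ² = √(178.4896·98.2081/1704.6145) = 3.2068.

3.2068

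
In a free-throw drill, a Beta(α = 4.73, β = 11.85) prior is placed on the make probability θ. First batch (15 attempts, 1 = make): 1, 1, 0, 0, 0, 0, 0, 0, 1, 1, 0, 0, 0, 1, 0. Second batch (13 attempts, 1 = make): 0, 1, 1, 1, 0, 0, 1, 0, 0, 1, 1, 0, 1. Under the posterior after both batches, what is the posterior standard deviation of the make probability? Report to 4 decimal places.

The Beta prior is conjugate to a Binomial/Bernoulli likelihood; the update adds successes to α and failures to β.
After batch 1: Beta(4.73+5, 11.85+10) = Beta(9.73, 21.85).
After batch 2: Beta(9.73+7, 21.85+6) = Beta(16.73, 27.85).
Var = αβ/((α+β)²(α+β+1)) = 16.73·27.85/(44.58²·45.58) = 0.00514359; SD = √0.00514359 = 0.0717.

0.0717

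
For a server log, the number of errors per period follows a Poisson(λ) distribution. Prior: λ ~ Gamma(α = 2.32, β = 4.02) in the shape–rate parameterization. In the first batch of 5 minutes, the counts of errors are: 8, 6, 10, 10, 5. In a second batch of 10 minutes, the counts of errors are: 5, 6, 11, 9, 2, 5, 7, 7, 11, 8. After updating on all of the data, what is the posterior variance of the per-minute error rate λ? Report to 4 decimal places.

0.3105

With a Gamma(shape α, rate β) prior, the Poisson likelihood is conjugate: the posterior is Gamma(α + ΣXᵢ, β + n).
Batch 1: sum of counts S = 39 over n = 5 minutes.
After batch 1: Gamma(α+S, β+n) = Gamma(2.32+39, 4.02+5) = Gamma(41.32, 9.02).
Batch 2: sum of counts S = 71 over n = 10 minutes.
After batch 2: Gamma(α+S, β+n) = Gamma(41.32+71, 9.02+10) = Gamma(112.32, 19.02).
Var = α/β² = 112.32/19.02² = 0.3105.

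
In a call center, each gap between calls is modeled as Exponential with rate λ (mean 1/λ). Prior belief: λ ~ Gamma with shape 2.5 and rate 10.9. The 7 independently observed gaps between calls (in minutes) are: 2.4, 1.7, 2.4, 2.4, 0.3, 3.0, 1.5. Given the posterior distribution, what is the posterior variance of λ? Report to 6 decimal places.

With a Gamma(shape α, rate β) prior on the exponential rate λ, the posterior after n observations with total T = Σxᵢ is Gamma(α+n, β+T).
Sum of observations T = 13.7 minutes; n = 7.
Posterior: Gamma(2.5+7, 10.9+13.7) = Gamma(9.5, 24.6).
Var = α/β² = 0.015698.

0.015698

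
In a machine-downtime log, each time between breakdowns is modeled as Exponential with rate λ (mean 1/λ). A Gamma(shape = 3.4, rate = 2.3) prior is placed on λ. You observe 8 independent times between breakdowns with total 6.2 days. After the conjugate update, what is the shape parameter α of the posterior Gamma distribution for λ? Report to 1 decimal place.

With a Gamma(shape α, rate β) prior on the exponential rate λ, the posterior after n observations with total T = Σxᵢ is Gamma(α+n, β+T).
Posterior: Gamma(3.4+8, 2.3+6.2) = Gamma(11.4, 8.5).
Posterior α = 11.4.

11.4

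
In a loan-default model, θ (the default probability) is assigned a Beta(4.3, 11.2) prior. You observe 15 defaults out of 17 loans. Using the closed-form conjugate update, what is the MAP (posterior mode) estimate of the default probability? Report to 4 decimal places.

0.6000

The Beta prior is conjugate to a Binomial/Bernoulli likelihood; the update adds successes to α and failures to β.
Posterior: Beta(α+k, β+n−k) = Beta(4.3+15, 11.2+2) = Beta(19.3, 13.2).
Mode of Beta(a,b) for a,b>1 is (a−1)/(a+b−2) = 18.3/30.5 = 0.6000.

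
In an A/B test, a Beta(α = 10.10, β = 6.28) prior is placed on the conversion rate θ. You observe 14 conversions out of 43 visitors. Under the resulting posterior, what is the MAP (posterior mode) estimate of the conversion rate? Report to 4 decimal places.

0.4026

The Beta prior is conjugate to a Binomial/Bernoulli likelihood; the update adds successes to α and failures to β.
Posterior: Beta(α+k, β+n−k) = Beta(10.10+14, 6.28+29) = Beta(24.10, 35.28).
Mode of Beta(a,b) for a,b>1 is (a−1)/(a+b−2) = 23.10/57.38 = 0.4026.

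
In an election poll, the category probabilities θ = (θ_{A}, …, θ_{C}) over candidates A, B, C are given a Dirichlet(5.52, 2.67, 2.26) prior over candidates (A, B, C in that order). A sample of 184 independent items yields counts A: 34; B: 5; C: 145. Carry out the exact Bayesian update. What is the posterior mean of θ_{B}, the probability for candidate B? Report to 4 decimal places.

0.0394

The Dirichlet prior is conjugate to the Multinomial likelihood: each posterior αⱼ = prior αⱼ + observed count nⱼ.
Posterior concentration: (39.52, 7.67, 147.26), total = 194.45.
E[θ_{B}|data] = α_{B}/Σα = 7.67/194.45 = 0.0394.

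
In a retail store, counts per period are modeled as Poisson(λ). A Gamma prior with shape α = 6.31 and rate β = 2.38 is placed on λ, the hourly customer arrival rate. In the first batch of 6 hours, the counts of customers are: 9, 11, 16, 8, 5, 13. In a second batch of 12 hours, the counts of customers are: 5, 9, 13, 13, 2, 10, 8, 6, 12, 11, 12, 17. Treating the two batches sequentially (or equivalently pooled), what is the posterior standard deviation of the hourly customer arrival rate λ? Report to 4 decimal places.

With a Gamma(shape α, rate β) prior, the Poisson likelihood is conjugate: the posterior is Gamma(α + ΣXᵢ, β + n).
Batch 1: sum of counts S = 62 over n = 6 hours.
After batch 1: Gamma(α+S, β+n) = Gamma(6.31+62, 2.38+6) = Gamma(68.31, 8.38).
Batch 2: sum of counts S = 118 over n = 12 hours.
After batch 2: Gamma(α+S, β+n) = Gamma(68.31+118, 8.38+12) = Gamma(186.31, 20.38).
SD = √α/β = √186.31/20.38 = 0.6698.

0.6698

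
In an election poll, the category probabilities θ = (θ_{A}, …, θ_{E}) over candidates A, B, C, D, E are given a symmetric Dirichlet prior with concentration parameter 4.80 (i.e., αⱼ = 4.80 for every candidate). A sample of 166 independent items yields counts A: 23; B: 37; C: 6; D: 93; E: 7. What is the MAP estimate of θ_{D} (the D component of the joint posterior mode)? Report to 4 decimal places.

The Dirichlet prior is conjugate to the Multinomial likelihood: each posterior αⱼ = prior αⱼ + observed count nⱼ.
Posterior concentration: (27.80, 41.80, 10.80, 97.80, 11.80), total = 190.00.
Joint mode component: (α_{D}−1)/(Σα−K) = 96.80/185.00 = 0.5232.

0.5232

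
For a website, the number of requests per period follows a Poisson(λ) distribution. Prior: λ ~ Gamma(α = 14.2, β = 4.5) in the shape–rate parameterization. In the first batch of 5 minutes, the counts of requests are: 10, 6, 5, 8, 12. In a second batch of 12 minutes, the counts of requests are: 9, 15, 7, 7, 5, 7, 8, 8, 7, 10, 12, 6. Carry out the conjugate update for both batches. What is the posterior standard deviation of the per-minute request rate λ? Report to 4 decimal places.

With a Gamma(shape α, rate β) prior, the Poisson likelihood is conjugate: the posterior is Gamma(α + ΣXᵢ, β + n).
Batch 1: sum of counts S = 41 over n = 5 minutes.
After batch 1: Gamma(α+S, β+n) = Gamma(14.2+41, 4.5+5) = Gamma(55.2, 9.5).
Batch 2: sum of counts S = 101 over n = 12 minutes.
After batch 2: Gamma(α+S, β+n) = Gamma(55.2+101, 9.5+12) = Gamma(156.2, 21.5).
SD = √α/β = √156.2/21.5 = 0.5813.

0.5813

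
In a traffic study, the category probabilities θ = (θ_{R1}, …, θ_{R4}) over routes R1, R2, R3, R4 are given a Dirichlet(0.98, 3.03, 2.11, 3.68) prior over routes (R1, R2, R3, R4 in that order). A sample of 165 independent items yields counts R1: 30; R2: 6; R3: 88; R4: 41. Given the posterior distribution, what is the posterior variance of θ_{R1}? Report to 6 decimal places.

0.000829

The Dirichlet prior is conjugate to the Multinomial likelihood: each posterior αⱼ = prior αⱼ + observed count nⱼ.
Posterior concentration: (30.98, 9.03, 90.11, 44.68), total = 174.80.
Var[θ_j] = α_j(Σα−α_j)/((Σα)²(Σα+1)) = 30.98·143.82/(174.80²·175.80) = 0.000829.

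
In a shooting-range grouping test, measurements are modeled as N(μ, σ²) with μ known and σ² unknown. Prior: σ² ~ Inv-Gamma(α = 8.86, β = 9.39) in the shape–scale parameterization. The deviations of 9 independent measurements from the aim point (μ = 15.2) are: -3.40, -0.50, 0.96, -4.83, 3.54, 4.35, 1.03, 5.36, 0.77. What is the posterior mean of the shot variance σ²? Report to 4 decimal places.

With known mean μ and an Inverse-Gamma(α, β) prior on σ², the Normal likelihood is conjugate: posterior is Inv-Gamma(α + n/2, β + Σ(xᵢ−μ)²/2).
Σ(xᵢ−μ)² = (-3.40)² + (-0.50)² + (0.96)² + (-4.83)² + (3.54)² + (4.35)² + (1.03)² + (5.36)² + (0.77)² = 97.8980.
Posterior: Inv-Gamma(8.86 + 9/2, 9.39 + 97.8980/2) = Inv-Gamma(13.36, 58.33900).
E[σ²|data] = β/(α−1) = 58.33900/12.36 = 4.7200.

4.7200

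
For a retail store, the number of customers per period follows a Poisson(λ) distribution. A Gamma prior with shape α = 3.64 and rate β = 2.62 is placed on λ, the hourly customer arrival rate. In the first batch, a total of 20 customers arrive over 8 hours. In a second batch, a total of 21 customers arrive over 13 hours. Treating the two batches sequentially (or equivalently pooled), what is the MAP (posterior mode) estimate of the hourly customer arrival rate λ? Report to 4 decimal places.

With a Gamma(shape α, rate β) prior, the Poisson likelihood is conjugate: the posterior is Gamma(α + ΣXᵢ, β + n).
After batch 1: Gamma(α+S, β+n) = Gamma(3.64+20, 2.62+8) = Gamma(23.64, 10.62).
After batch 2: Gamma(α+S, β+n) = Gamma(23.64+21, 10.62+13) = Gamma(44.64, 23.62).
Mode of Gamma(α,β) for α≥1 is (α−1)/β = 43.64/23.62 = 1.8476.

1.8476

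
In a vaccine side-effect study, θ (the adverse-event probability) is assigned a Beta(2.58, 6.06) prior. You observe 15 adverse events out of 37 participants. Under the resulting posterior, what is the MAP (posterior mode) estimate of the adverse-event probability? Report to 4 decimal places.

The Beta prior is conjugate to a Binomial/Bernoulli likelihood; the update adds successes to α and failures to β.
Posterior: Beta(α+k, β+n−k) = Beta(2.58+15, 6.06+22) = Beta(17.58, 28.06).
Mode of Beta(a,b) for a,b>1 is (a−1)/(a+b−2) = 16.58/43.64 = 0.3799.

0.3799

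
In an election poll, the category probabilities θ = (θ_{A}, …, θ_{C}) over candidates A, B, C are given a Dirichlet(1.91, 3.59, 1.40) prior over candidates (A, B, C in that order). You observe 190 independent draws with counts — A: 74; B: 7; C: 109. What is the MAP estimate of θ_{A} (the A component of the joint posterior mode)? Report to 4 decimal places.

The Dirichlet prior is conjugate to the Multinomial likelihood: each posterior αⱼ = prior αⱼ + observed count nⱼ.
Posterior concentration: (75.91, 10.59, 110.40), total = 196.90.
Joint mode component: (α_{A}−1)/(Σα−K) = 74.91/193.90 = 0.3863.

0.3863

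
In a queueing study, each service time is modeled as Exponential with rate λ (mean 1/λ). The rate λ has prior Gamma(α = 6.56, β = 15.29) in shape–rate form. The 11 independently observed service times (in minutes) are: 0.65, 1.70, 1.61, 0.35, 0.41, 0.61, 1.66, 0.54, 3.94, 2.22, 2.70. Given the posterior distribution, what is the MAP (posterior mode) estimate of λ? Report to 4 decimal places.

0.5227

With a Gamma(shape α, rate β) prior on the exponential rate λ, the posterior after n observations with total T = Σxᵢ is Gamma(α+n, β+T).
Sum of observations T = 16.39 minutes; n = 11.
Posterior: Gamma(6.56+11, 15.29+16.39) = Gamma(17.56, 31.68).
Mode = (α−1)/β = 0.5227.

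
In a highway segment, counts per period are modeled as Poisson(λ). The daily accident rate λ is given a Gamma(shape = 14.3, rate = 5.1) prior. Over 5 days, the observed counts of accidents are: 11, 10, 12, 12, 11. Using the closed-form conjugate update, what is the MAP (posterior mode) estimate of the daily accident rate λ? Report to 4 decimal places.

With a Gamma(shape α, rate β) prior, the Poisson likelihood is conjugate: the posterior is Gamma(α + ΣXᵢ, β + n).
Sum of counts S = 56 over n = 5 days.
Posterior: Gamma(α+S, β+n) = Gamma(14.3+56, 5.1+5) = Gamma(70.3, 10.1).
Mode of Gamma(α,β) for α≥1 is (α−1)/β = 69.3/10.1 = 6.8614.

6.8614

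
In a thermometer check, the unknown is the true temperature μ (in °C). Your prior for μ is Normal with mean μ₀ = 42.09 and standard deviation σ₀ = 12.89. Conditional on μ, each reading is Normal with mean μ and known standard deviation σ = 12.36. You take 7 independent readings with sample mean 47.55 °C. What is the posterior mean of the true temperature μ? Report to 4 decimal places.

46.9161

For Normal data with known variance σ², a Normal(μ₀, σ₀²) prior on μ is conjugate. Posterior precision = 1/σ₀² + n/σ²; posterior mean is the precision-weighted average of μ₀ and x̄.
n·x̄ = 7·47.55 = 332.85.
σ₀² = 12.89² = 166.1521, σ² = 12.36² = 152.7696; σ² + n·σ₀² = 152.7696 + 7·166.1521 = 1315.8343.
Posterior mean = (μ₀/σ₀² + n·x̄/σ²)/(1/σ₀² + n/σ²) = (σ²·μ₀ + σ₀²·n·x̄)/(σ² + n·σ₀²) = (152.7696·42.09 + 166.1521·332.85)/1315.8343 = 61733.798949/1315.8343 = 46.9161.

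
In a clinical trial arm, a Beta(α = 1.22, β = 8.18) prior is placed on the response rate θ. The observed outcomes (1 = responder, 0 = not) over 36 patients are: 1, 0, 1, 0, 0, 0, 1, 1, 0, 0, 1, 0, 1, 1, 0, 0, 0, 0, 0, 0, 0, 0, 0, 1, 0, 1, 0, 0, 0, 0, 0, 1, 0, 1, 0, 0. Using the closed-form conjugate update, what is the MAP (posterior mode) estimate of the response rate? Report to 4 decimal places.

The Beta prior is conjugate to a Binomial/Bernoulli likelihood; the update adds successes to α and failures to β.
Posterior: Beta(α+k, β+n−k) = Beta(1.22+11, 8.18+25) = Beta(12.22, 33.18).
Mode of Beta(a,b) for a,b>1 is (a−1)/(a+b−2) = 11.22/43.40 = 0.2585.

0.2585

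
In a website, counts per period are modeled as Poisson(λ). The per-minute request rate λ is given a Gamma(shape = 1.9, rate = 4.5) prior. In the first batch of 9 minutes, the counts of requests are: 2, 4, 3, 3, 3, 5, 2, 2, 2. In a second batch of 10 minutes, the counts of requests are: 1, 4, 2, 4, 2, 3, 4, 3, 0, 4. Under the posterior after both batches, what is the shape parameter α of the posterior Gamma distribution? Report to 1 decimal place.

54.9

With a Gamma(shape α, rate β) prior, the Poisson likelihood is conjugate: the posterior is Gamma(α + ΣXᵢ, β + n).
Batch 1: sum of counts S = 26 over n = 9 minutes.
After batch 1: Gamma(α+S, β+n) = Gamma(1.9+26, 4.5+9) = Gamma(27.9, 13.5).
Batch 2: sum of counts S = 27 over n = 10 minutes.
After batch 2: Gamma(α+S, β+n) = Gamma(27.9+27, 13.5+10) = Gamma(54.9, 23.5).
Posterior α = 54.9.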